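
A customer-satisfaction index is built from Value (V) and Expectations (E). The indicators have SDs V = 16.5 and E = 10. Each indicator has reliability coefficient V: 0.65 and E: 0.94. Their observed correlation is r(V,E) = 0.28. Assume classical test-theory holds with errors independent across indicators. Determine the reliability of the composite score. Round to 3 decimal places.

Var(V+E) = 16.5² + 10² + 2·[16.5·10·0.28] = 372.25 + 92.4 = 464.65.
Under uncorrelated errors the observed covariances equal the true-score covariances, so only the own-variance terms attenuate.
True-score variance = [16.5²·0.65 + 10²·0.94] + 92.4 = 270.962 + 92.4 = 363.362.
Reliability = 363.362 / 464.65 = 0.782.

0.782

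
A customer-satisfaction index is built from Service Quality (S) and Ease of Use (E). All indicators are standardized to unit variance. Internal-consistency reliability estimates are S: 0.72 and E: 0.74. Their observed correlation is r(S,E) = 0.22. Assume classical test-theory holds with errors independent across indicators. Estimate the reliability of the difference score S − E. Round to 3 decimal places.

0.654

Var(S−E) = 1 + 1 − 2·0.22 = 2 − 0.44 = 1.56.
Under uncorrelated errors the observed covariances equal the true-score covariances, so only the own-variance terms attenuate.
True-score variance = [0.72 + 0.74] − 0.44 = 1.46 − 0.44 = 1.02.
Reliability = 1.02 / 1.56 = 0.654.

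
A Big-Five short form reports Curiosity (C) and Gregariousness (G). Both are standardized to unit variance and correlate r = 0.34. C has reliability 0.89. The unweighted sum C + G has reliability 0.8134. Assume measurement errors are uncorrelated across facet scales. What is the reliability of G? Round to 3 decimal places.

0.610

Var(C+G) = 2 + 2·0.34 = 2.680.
True-score variance = ρ_C + ρ_G + 2·0.34, so 0.8134 = (0.89 + ρ_G + 0.68) / 2.680.
ρ_G = 0.8134·2.680 − 0.89 − 0.68 = 0.610.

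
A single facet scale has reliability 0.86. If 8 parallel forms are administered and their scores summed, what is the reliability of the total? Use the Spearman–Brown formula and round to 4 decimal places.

ρ_k = kρ / (1 + (k−1)ρ) = 8·0.86 / (1 + 7·0.86) = 6.880 / 7.020 = 0.9801.

0.9801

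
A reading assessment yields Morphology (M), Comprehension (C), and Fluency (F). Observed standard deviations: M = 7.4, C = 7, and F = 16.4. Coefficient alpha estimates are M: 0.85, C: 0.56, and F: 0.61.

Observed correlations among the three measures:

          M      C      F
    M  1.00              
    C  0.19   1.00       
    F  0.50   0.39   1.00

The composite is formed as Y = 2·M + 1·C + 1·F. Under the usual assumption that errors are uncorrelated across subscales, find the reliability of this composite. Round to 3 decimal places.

Var(Y) = 2²·7.4² + 7² + 16.4² + 2·[2·7.4·7·0.19 + 2·7.4·16.4·0.50 + 7·16.4·0.39] = 537 + 371.632 = 908.632.
With uncorrelated errors the cross-covariances are all true-score covariance, so they carry over unchanged; only the diagonal terms shrink to ρᵢσᵢ².
True-score variance = [2²·7.4²·0.85 + 7²·0.56 + 16.4²·0.61] + 371.632 = 377.69 + 371.632 = 749.322.
Reliability = 749.322 / 908.632 = 0.825.

0.825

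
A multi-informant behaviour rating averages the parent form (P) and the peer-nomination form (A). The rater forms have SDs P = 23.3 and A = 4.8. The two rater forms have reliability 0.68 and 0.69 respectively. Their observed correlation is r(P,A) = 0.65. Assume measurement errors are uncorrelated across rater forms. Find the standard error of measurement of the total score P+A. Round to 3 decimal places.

13.449

Var(total) = 565.93 + 145.392 = 711.322.
True-score variance = 385.063 + 145.392 = 530.455, so reliability = 0.7457.
Error variance = 711.322 − 530.455 = 180.867; SEM = √180.867 = 13.449.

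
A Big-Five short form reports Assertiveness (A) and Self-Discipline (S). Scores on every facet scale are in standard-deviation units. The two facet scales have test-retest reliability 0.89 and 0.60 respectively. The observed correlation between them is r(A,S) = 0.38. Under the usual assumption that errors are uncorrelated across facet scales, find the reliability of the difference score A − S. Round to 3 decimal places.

0.589

Var(A−S) = 1 + 1 − 2·0.38 = 2 − 0.76 = 1.24.
Under uncorrelated errors the observed covariances equal the true-score covariances, so only the own-variance terms attenuate.
True-score variance = [0.89 + 0.60] − 0.76 = 1.49 − 0.76 = 0.73.
Reliability = 0.73 / 1.24 = 0.589.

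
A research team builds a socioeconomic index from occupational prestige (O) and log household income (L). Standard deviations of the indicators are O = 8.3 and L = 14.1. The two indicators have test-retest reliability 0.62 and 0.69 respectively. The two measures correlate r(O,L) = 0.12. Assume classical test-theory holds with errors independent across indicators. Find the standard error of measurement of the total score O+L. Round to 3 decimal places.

9.371

Var(total) = 267.7 + 28.0872 = 295.787.
True-score variance = 179.891 + 28.0872 = 207.978, so reliability = 0.7031.
Error variance = 295.787 − 207.978 = 87.8093; SEM = √87.8093 = 9.371.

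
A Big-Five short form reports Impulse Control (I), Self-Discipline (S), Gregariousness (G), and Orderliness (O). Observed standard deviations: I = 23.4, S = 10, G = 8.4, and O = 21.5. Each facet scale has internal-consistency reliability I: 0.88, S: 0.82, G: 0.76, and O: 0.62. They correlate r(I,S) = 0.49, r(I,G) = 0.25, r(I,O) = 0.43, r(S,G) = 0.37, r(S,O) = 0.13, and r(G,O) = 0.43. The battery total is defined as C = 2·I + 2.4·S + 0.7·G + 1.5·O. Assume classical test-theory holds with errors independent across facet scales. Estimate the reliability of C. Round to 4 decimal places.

Var(C) = 2²·23.4² + 2.4²·10² + 0.7²·8.4² + 1.5²·21.5² + 2·[4.8·23.4·10·0.49 + 1.4·23.4·8.4·0.25 + 3·23.4·21.5·0.43 + 1.68·10·8.4·0.37 + 3.6·10·21.5·0.13 + 1.05·8.4·21.5·0.43] = 3840.88 + 3005.08 = 6845.95.
With uncorrelated errors the cross-covariances are all true-score covariance, so they carry over unchanged; only the diagonal terms shrink to ρᵢσᵢ².
True-score variance = [2²·23.4²·0.88 + 2.4²·10²·0.82 + 0.7²·8.4²·0.76 + 1.5²·21.5²·0.62] + 3005.08 = 3070.85 + 3005.08 = 6075.92.
Reliability = 6075.92 / 6845.95 = 0.8875.

0.8875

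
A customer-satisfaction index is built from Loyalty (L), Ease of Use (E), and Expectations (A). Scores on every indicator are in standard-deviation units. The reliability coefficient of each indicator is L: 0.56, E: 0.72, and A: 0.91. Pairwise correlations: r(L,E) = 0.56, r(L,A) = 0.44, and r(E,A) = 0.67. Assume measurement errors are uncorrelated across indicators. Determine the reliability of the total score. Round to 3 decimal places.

0.872

Var(L+E+A) = 3 + 2·[0.56 + 0.44 + 0.67] = 3 + 3.34 = 6.34.
Because errors are independent across components, Cov(Tᵢ,Tⱼ) = Cov(Xᵢ,Xⱼ); the off-diagonal part of the true-score variance is the same as above.
True-score variance = [0.56 + 0.72 + 0.91] + 3.34 = 2.19 + 3.34 = 5.53.
Reliability = 5.53 / 6.34 = 0.872.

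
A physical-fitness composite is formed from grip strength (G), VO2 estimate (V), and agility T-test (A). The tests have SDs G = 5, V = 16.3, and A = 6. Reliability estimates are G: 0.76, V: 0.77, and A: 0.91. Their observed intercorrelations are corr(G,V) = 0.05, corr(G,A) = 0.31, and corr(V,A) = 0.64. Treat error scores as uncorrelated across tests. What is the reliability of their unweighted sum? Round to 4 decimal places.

Var(G+V+A) = 5² + 16.3² + 6² + 2·[5·16.3·0.05 + 5·6·0.31 + 16.3·6·0.64] = 326.69 + 151.934 = 478.624.
Under uncorrelated errors the observed covariances equal the true-score covariances, so only the own-variance terms attenuate.
True-score variance = [5²·0.76 + 16.3²·0.77 + 6²·0.91] + 151.934 = 256.341 + 151.934 = 408.275.
Reliability = 408.275 / 478.624 = 0.8530.

0.8530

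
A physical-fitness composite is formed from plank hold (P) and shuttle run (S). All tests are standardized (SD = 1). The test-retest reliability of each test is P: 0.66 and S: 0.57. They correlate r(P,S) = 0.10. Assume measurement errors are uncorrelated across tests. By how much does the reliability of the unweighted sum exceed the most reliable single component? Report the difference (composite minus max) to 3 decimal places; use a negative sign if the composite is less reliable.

Var(sum) = 2 + 0.2 = 2.2; true-score variance = 1.23 + 0.2 = 1.43; composite reliability = 0.6500.
Max component reliability = 0.6600.
Difference = 0.6500 − 0.6600 = -0.010.

-0.010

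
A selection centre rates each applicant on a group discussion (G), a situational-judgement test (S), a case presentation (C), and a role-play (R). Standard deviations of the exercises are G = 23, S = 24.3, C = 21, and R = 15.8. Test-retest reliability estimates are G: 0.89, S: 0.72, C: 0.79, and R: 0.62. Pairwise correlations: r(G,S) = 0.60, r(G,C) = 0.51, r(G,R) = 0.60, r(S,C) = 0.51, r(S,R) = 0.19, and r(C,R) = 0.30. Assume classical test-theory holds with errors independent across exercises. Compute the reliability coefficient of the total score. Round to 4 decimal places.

Var(G+S+C+R) = 23² + 24.3² + 21² + 15.8² + 2·[23·24.3·0.60 + 23·21·0.51 + 23·15.8·0.60 + 24.3·21·0.51 + 24.3·15.8·0.19 + 21·15.8·0.30] = 1810.13 + 2464.9 = 4275.03.
With uncorrelated errors the cross-covariances are all true-score covariance, so they carry over unchanged; only the diagonal terms shrink to ρᵢσᵢ².
True-score variance = [23²·0.89 + 24.3²·0.72 + 21²·0.79 + 15.8²·0.62] + 2464.9 = 1399.13 + 2464.9 = 3864.03.
Reliability = 3864.03 / 4275.03 = 0.9039.

0.9039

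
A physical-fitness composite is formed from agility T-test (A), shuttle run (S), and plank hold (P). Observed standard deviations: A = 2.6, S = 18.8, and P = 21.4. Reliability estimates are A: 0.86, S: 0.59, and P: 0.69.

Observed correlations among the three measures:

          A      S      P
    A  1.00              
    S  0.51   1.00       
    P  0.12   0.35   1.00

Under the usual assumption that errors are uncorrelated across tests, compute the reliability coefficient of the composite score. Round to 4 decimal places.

0.7525

Var(A+S+P) = 2.6² + 18.8² + 21.4² + 2·[2.6·18.8·0.51 + 2.6·21.4·0.12 + 18.8·21.4·0.35] = 818.16 + 344.835 = 1163.
With uncorrelated errors the cross-covariances are all true-score covariance, so they carry over unchanged; only the diagonal terms shrink to ρᵢσᵢ².
True-score variance = [2.6²·0.86 + 18.8²·0.59 + 21.4²·0.69] + 344.835 = 530.336 + 344.835 = 875.171.
Reliability = 875.171 / 1163 = 0.7525.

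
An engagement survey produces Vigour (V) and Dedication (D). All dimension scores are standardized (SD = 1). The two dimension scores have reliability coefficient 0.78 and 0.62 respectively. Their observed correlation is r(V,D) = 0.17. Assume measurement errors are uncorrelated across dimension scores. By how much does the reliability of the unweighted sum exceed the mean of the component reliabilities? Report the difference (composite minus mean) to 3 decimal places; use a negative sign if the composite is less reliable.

Var(sum) = 2 + 0.34 = 2.34; true-score variance = 1.4 + 0.34 = 1.74; composite reliability = 0.7436.
Mean component reliability = 0.7000.
Difference = 0.7436 − 0.7000 = 0.044.

0.044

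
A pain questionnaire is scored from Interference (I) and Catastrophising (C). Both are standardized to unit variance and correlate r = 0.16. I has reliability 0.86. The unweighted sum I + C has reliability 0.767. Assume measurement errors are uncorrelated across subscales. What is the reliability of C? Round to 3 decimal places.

0.599

Var(I+C) = 2 + 2·0.16 = 2.320.
True-score variance = ρ_I + ρ_C + 2·0.16, so 0.767 = (0.86 + ρ_C + 0.32) / 2.320.
ρ_C = 0.767·2.320 − 0.86 − 0.32 = 0.599.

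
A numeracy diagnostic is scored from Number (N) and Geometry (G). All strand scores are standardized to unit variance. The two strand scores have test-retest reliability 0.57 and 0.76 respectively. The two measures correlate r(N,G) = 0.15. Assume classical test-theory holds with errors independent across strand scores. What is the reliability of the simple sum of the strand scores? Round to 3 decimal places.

Var(N+G) = 2 + 2·[0.15] = 2 + 0.3 = 2.3.
Because errors are independent across components, Cov(Tᵢ,Tⱼ) = Cov(Xᵢ,Xⱼ); the off-diagonal part of the true-score variance is the same as above.
True-score variance = [0.57 + 0.76] + 0.3 = 1.33 + 0.3 = 1.63.
Reliability = 1.63 / 2.3 = 0.709.

0.709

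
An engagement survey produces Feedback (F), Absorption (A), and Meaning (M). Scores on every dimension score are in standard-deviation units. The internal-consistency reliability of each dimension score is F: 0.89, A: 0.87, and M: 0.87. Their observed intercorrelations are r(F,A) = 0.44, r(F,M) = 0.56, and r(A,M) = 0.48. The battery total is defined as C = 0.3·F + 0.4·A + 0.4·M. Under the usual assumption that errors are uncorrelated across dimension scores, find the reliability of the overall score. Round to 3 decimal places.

0.936

Var(C) = 0.3² + 0.4² + 0.4² + 2·[0.12·0.44 + 0.12·0.56 + 0.16·0.48] = 0.41 + 0.3936 = 0.8036.
With uncorrelated errors the cross-covariances are all true-score covariance, so they carry over unchanged; only the diagonal terms shrink to ρᵢσᵢ².
True-score variance = [0.3²·0.89 + 0.4²·0.87 + 0.4²·0.87] + 0.3936 = 0.3585 + 0.3936 = 0.7521.
Reliability = 0.7521 / 0.8036 = 0.936.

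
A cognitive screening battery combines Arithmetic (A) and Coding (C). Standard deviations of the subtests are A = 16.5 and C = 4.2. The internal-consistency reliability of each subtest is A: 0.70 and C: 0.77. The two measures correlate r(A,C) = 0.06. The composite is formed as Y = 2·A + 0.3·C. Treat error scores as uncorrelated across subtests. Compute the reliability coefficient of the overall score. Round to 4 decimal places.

Var(Y) = 2²·16.5² + 0.3²·4.2² + 2·[0.6·16.5·4.2·0.06] = 1090.59 + 4.9896 = 1095.58.
Under uncorrelated errors the observed covariances equal the true-score covariances, so only the own-variance terms attenuate.
True-score variance = [2²·16.5²·0.70 + 0.3²·4.2²·0.77] + 4.9896 = 763.522 + 4.9896 = 768.512.
Reliability = 768.512 / 1095.58 = 0.7015.

0.7015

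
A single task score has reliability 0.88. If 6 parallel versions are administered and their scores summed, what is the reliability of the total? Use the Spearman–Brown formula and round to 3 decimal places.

ρ_k = kρ / (1 + (k−1)ρ) = 6·0.88 / (1 + 5·0.88) = 5.280 / 5.400 = 0.978.

0.978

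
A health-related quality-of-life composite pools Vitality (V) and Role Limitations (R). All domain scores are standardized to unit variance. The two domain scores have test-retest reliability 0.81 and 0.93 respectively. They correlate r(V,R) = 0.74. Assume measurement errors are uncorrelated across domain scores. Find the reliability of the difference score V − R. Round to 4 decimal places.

0.5000

Var(V−R) = 1 + 1 − 2·0.74 = 2 − 1.48 = 0.52.
Because errors are independent across components, Cov(Tᵢ,Tⱼ) = Cov(Xᵢ,Xⱼ); the off-diagonal part of the true-score variance is the same as above.
True-score variance = [0.81 + 0.93] − 1.48 = 1.74 − 1.48 = 0.26.
Reliability = 0.26 / 0.52 = 0.5000.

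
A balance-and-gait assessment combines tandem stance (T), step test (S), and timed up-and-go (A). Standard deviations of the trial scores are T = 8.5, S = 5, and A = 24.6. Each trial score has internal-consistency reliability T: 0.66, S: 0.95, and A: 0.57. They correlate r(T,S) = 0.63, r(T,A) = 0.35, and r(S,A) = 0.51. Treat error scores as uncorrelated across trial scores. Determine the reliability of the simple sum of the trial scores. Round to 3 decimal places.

Var(T+S+A) = 8.5² + 5² + 24.6² + 2·[8.5·5·0.63 + 8.5·24.6·0.35 + 5·24.6·0.51] = 702.41 + 325.38 = 1027.79.
Under uncorrelated errors the observed covariances equal the true-score covariances, so only the own-variance terms attenuate.
True-score variance = [8.5²·0.66 + 5²·0.95 + 24.6²·0.57] + 325.38 = 416.376 + 325.38 = 741.756.
Reliability = 741.756 / 1027.79 = 0.722.

0.722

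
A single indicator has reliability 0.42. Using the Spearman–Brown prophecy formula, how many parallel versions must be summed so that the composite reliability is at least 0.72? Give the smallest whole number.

4

k ≥ ρ*(1−ρ₁)/(ρ₁(1−ρ*)) = 0.72·0.58 / (0.42·0.28) = 3.551.
Smallest integer k = 4.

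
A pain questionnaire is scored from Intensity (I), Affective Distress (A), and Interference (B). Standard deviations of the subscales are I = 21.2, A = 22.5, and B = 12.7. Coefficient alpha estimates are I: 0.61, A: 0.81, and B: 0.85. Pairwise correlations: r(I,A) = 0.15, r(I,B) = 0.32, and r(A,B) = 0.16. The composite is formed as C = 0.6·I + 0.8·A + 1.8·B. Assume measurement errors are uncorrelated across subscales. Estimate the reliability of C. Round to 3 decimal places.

Var(C) = 0.6²·21.2² + 0.8²·22.5² + 1.8²·12.7² + 2·[0.48·21.2·22.5·0.15 + 1.08·21.2·12.7·0.32 + 1.44·22.5·12.7·0.16] = 1008.38 + 386.46 = 1394.84.
Under uncorrelated errors the observed covariances equal the true-score covariances, so only the own-variance terms attenuate.
True-score variance = [0.6²·21.2²·0.61 + 0.8²·22.5²·0.81 + 1.8²·12.7²·0.85] + 386.46 = 805.33 + 386.46 = 1191.79.
Reliability = 1191.79 / 1394.84 = 0.854.

0.854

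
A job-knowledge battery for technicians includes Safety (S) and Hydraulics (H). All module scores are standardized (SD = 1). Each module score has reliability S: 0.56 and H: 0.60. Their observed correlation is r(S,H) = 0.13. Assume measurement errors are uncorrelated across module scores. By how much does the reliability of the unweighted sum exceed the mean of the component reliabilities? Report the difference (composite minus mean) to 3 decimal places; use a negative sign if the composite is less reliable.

Var(sum) = 2 + 0.26 = 2.26; true-score variance = 1.16 + 0.26 = 1.42; composite reliability = 0.6283.
Mean component reliability = 0.5800.
Difference = 0.6283 − 0.5800 = 0.048.

0.048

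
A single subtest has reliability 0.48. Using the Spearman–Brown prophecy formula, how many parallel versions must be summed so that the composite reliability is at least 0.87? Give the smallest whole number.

k ≥ ρ*(1−ρ₁)/(ρ₁(1−ρ*)) = 0.87·0.52 / (0.48·0.13) = 7.250.
Smallest integer k = 8.

8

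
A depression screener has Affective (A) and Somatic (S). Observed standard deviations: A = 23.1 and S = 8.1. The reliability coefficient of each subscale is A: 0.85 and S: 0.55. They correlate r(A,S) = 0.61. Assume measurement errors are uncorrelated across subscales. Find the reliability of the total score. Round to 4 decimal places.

0.8676

Var(A+S) = 23.1² + 8.1² + 2·[23.1·8.1·0.61] = 599.22 + 228.274 = 827.494.
Under uncorrelated errors the observed covariances equal the true-score covariances, so only the own-variance terms attenuate.
True-score variance = [23.1²·0.85 + 8.1²·0.55] + 228.274 = 489.654 + 228.274 = 717.928.
Reliability = 717.928 / 827.494 = 0.8676.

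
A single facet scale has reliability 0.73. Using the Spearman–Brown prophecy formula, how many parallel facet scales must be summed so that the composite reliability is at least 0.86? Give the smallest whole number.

3

k ≥ ρ*(1−ρ₁)/(ρ₁(1−ρ*)) = 0.86·0.27 / (0.73·0.14) = 2.272.
Smallest integer k = 3.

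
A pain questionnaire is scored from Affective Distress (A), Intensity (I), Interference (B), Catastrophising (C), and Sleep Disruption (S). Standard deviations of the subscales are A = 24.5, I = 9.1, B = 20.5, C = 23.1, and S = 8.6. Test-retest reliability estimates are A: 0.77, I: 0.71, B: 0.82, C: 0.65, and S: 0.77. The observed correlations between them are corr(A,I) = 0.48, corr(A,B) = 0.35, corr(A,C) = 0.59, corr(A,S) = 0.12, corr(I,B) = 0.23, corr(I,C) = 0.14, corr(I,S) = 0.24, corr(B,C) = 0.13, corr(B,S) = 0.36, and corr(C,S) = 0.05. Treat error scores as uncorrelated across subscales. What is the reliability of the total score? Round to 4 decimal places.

Var(A+I+B+C+S) = 24.5² + 9.1² + 20.5² + 23.1² + 8.6² + 2·[24.5·9.1·0.48 + 24.5·20.5·0.35 + 24.5·23.1·0.59 + 24.5·8.6·0.12 + 9.1·20.5·0.23 + 9.1·23.1·0.14 + 9.1·8.6·0.24 + 20.5·23.1·0.13 + 20.5·8.6·0.36 + 23.1·8.6·0.05] = 1710.88 + 1736.16 = 3447.04.
Under uncorrelated errors the observed covariances equal the true-score covariances, so only the own-variance terms attenuate.
True-score variance = [24.5²·0.77 + 9.1²·0.71 + 20.5²·0.82 + 23.1²·0.65 + 8.6²·0.77] + 1736.16 = 1269.39 + 1736.16 = 3005.55.
Reliability = 3005.55 / 3447.04 = 0.8719.

0.8719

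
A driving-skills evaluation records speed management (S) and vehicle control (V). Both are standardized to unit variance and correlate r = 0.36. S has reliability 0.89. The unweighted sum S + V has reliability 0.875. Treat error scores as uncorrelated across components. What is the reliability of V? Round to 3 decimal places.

0.770

Var(S+V) = 2 + 2·0.36 = 2.720.
True-score variance = ρ_S + ρ_V + 2·0.36, so 0.875 = (0.89 + ρ_V + 0.72) / 2.720.
ρ_V = 0.875·2.720 − 0.89 − 0.72 = 0.770.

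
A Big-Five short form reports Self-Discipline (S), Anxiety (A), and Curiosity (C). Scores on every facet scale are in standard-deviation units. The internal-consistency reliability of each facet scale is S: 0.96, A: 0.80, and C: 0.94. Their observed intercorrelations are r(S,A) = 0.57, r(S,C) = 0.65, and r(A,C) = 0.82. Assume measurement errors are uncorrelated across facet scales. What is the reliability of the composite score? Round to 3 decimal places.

Var(S+A+C) = 3 + 2·[0.57 + 0.65 + 0.82] = 3 + 4.08 = 7.08.
Under uncorrelated errors the observed covariances equal the true-score covariances, so only the own-variance terms attenuate.
True-score variance = [0.96 + 0.80 + 0.94] + 4.08 = 2.7 + 4.08 = 6.78.
Reliability = 6.78 / 7.08 = 0.958.

0.958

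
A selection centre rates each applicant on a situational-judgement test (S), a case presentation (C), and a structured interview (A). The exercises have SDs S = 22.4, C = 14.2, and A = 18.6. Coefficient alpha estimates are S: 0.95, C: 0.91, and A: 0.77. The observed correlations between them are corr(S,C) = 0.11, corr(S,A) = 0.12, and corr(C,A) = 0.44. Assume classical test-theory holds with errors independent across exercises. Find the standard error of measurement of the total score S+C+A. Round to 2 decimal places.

11.08

Var(total) = 1049.36 + 402.397 = 1451.76.
True-score variance = 926.554 + 402.397 = 1328.95, so reliability = 0.9154.
Error variance = 1451.76 − 1328.95 = 122.806; SEM = √122.806 = 11.08.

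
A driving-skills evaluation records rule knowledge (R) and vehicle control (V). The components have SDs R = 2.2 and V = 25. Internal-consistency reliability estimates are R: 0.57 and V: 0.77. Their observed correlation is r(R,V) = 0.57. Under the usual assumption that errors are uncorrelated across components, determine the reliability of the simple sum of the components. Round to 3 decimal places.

Var(R+V) = 2.2² + 25² + 2·[2.2·25·0.57] = 629.84 + 62.7 = 692.54.
With uncorrelated errors the cross-covariances are all true-score covariance, so they carry over unchanged; only the diagonal terms shrink to ρᵢσᵢ².
True-score variance = [2.2²·0.57 + 25²·0.77] + 62.7 = 484.009 + 62.7 = 546.709.
Reliability = 546.709 / 692.54 = 0.789.

0.789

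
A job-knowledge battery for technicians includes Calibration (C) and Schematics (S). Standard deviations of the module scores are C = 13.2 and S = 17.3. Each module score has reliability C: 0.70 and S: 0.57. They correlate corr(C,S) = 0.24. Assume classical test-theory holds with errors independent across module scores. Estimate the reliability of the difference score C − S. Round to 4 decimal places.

Var(C−S) = 13.2² + 17.3² − 2·13.2·17.3·0.24 = 473.53 − 109.613 = 363.917.
Under uncorrelated errors the observed covariances equal the true-score covariances, so only the own-variance terms attenuate.
True-score variance = [13.2²·0.70 + 17.3²·0.57] − 109.613 = 292.563 − 109.613 = 182.95.
Reliability = 182.95 / 363.917 = 0.5027.

0.5027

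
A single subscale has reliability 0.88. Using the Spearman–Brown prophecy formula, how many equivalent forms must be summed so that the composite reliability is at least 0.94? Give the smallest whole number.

k ≥ ρ*(1−ρ₁)/(ρ₁(1−ρ*)) = 0.94·0.12 / (0.88·0.06) = 2.136.
Smallest integer k = 3.

3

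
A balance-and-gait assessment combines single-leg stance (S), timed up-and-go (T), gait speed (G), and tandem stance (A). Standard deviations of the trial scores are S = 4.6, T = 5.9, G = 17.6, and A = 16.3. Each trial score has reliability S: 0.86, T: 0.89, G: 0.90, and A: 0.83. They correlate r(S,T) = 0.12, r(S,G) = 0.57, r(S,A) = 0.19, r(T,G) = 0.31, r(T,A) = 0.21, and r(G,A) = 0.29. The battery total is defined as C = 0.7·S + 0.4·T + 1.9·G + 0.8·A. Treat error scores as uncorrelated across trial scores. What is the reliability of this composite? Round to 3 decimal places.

Var(C) = 0.7²·4.6² + 0.4²·5.9² + 1.9²·17.6² + 0.8²·16.3² + 2·[0.28·4.6·5.9·0.12 + 1.33·4.6·17.6·0.57 + 0.56·4.6·16.3·0.19 + 0.76·5.9·17.6·0.31 + 0.32·5.9·16.3·0.21 + 1.52·17.6·16.3·0.29] = 1304.21 + 455.299 = 1759.51.
Because errors are independent across components, Cov(Tᵢ,Tⱼ) = Cov(Xᵢ,Xⱼ); the off-diagonal part of the true-score variance is the same as above.
True-score variance = [0.7²·4.6²·0.86 + 0.4²·5.9²·0.89 + 1.9²·17.6²·0.90 + 0.8²·16.3²·0.83] + 455.299 = 1161.42 + 455.299 = 1616.72.
Reliability = 1616.72 / 1759.51 = 0.919.

0.919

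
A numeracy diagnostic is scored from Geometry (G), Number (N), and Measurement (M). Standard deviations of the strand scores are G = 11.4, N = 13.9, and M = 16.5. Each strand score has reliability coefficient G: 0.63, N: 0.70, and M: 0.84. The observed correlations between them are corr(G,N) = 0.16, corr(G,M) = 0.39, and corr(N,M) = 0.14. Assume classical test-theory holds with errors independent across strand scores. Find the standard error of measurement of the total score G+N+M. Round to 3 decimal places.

12.231

Var(total) = 595.42 + 261.643 = 857.063.
True-score variance = 445.812 + 261.643 = 707.455, so reliability = 0.8254.
Error variance = 857.063 − 707.455 = 149.608; SEM = √149.608 = 12.231.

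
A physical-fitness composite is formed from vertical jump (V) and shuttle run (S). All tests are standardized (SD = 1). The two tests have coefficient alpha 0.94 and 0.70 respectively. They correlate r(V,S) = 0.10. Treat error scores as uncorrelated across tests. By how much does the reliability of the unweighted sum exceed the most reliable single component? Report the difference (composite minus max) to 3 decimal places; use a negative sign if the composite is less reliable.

Var(sum) = 2 + 0.2 = 2.2; true-score variance = 1.64 + 0.2 = 1.84; composite reliability = 0.8364.
Max component reliability = 0.9400.
Difference = 0.8364 − 0.9400 = -0.104.

-0.104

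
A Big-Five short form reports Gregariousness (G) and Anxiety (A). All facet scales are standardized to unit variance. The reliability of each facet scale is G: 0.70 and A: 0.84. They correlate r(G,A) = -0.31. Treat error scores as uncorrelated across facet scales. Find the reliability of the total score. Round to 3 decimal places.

Var(G+A) = 2 + 2·[(-0.31)] = 2 − 0.62 = 1.38.
Under uncorrelated errors the observed covariances equal the true-score covariances, so only the own-variance terms attenuate.
True-score variance = [0.70 + 0.84] − 0.62 = 1.54 − 0.62 = 0.92.
Reliability = 0.92 / 1.38 = 0.667.

0.667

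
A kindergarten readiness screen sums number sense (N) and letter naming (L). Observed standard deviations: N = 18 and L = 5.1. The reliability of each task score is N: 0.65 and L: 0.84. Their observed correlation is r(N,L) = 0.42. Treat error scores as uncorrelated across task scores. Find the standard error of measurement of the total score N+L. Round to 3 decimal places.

10.843

Var(total) = 350.01 + 77.112 = 427.122.
True-score variance = 232.448 + 77.112 = 309.56, so reliability = 0.7248.
Error variance = 427.122 − 309.56 = 117.562; SEM = √117.562 = 10.843.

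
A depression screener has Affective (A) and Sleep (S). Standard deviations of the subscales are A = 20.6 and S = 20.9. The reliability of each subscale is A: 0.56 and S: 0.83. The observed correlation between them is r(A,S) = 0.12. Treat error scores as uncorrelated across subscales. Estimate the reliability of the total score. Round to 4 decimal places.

Var(A+S) = 20.6² + 20.9² + 2·[20.6·20.9·0.12] = 861.17 + 103.33 = 964.5.
Under uncorrelated errors the observed covariances equal the true-score covariances, so only the own-variance terms attenuate.
True-score variance = [20.6²·0.56 + 20.9²·0.83] + 103.33 = 600.194 + 103.33 = 703.524.
Reliability = 703.524 / 964.5 = 0.7294.

0.7294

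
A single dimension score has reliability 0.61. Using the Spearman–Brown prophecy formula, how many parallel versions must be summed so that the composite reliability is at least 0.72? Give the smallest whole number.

2

k ≥ ρ*(1−ρ₁)/(ρ₁(1−ρ*)) = 0.72·0.39 / (0.61·0.28) = 1.644.
Smallest integer k = 2.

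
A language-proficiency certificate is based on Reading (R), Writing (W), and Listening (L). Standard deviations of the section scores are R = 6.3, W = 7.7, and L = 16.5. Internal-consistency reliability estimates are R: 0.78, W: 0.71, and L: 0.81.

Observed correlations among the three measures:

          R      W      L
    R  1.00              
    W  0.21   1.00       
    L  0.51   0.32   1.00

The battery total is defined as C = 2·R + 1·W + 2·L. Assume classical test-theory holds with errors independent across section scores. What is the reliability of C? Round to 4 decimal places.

Var(C) = 2²·6.3² + 7.7² + 2²·16.5² + 2·[2·6.3·7.7·0.21 + 4·6.3·16.5·0.51 + 2·7.7·16.5·0.32] = 1307.05 + 627.488 = 1934.54.
With uncorrelated errors the cross-covariances are all true-score covariance, so they carry over unchanged; only the diagonal terms shrink to ρᵢσᵢ².
True-score variance = [2²·6.3²·0.78 + 7.7²·0.71 + 2²·16.5²·0.81] + 627.488 = 1048.02 + 627.488 = 1675.51.
Reliability = 1675.51 / 1934.54 = 0.8661.

0.8661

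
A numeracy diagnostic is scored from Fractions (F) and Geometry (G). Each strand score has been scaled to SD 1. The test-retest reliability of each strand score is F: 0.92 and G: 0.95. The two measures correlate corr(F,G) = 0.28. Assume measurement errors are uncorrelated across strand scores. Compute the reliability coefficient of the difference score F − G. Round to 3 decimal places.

0.910

Var(F−G) = 1 + 1 − 2·0.28 = 2 − 0.56 = 1.44.
With uncorrelated errors the cross-covariances are all true-score covariance, so they carry over unchanged; only the diagonal terms shrink to ρᵢσᵢ².
True-score variance = [0.92 + 0.95] − 0.56 = 1.87 − 0.56 = 1.31.
Reliability = 1.31 / 1.44 = 0.910.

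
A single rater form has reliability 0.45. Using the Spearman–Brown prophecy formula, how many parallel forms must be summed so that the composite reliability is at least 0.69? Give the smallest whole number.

k ≥ ρ*(1−ρ₁)/(ρ₁(1−ρ*)) = 0.69·0.55 / (0.45·0.31) = 2.720.
Smallest integer k = 3.

3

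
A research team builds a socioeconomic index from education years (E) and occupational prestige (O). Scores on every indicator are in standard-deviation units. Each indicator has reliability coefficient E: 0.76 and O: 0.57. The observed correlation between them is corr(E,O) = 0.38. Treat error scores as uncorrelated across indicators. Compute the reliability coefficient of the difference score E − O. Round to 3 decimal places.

0.460

Var(E−O) = 1 + 1 − 2·0.38 = 2 − 0.76 = 1.24.
Under uncorrelated errors the observed covariances equal the true-score covariances, so only the own-variance terms attenuate.
True-score variance = [0.76 + 0.57] − 0.76 = 1.33 − 0.76 = 0.57.
Reliability = 0.57 / 1.24 = 0.460.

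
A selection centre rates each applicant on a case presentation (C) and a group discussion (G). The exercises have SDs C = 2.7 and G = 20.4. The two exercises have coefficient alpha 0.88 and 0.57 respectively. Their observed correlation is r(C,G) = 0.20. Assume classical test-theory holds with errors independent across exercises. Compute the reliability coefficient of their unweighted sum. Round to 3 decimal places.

0.596

Var(C+G) = 2.7² + 20.4² + 2·[2.7·20.4·0.20] = 423.45 + 22.032 = 445.482.
Under uncorrelated errors the observed covariances equal the true-score covariances, so only the own-variance terms attenuate.
True-score variance = [2.7²·0.88 + 20.4²·0.57] + 22.032 = 243.626 + 22.032 = 265.658.
Reliability = 265.658 / 445.482 = 0.596.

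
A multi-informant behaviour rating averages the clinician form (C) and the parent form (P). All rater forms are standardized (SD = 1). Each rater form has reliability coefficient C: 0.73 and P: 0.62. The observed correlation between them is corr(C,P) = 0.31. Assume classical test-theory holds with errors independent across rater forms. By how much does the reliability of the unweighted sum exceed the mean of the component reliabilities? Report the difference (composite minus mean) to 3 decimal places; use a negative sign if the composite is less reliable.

Var(sum) = 2 + 0.62 = 2.62; true-score variance = 1.35 + 0.62 = 1.97; composite reliability = 0.7519.
Mean component reliability = 0.6750.
Difference = 0.7519 − 0.6750 = 0.077.

0.077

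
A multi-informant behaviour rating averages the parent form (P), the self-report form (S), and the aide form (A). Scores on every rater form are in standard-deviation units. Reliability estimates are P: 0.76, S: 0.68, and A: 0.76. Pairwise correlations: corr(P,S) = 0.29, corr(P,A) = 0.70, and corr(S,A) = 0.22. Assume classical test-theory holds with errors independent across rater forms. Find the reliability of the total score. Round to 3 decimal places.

0.852

Var(P+S+A) = 3 + 2·[0.29 + 0.70 + 0.22] = 3 + 2.42 = 5.42.
Because errors are independent across components, Cov(Tᵢ,Tⱼ) = Cov(Xᵢ,Xⱼ); the off-diagonal part of the true-score variance is the same as above.
True-score variance = [0.76 + 0.68 + 0.76] + 2.42 = 2.2 + 2.42 = 4.62.
Reliability = 4.62 / 5.42 = 0.852.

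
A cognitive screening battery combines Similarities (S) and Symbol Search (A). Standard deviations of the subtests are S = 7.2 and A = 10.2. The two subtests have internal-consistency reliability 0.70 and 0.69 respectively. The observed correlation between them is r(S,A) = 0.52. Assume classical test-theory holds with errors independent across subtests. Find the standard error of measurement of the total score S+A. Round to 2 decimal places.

6.91

Var(total) = 155.88 + 76.3776 = 232.258.
True-score variance = 108.076 + 76.3776 = 184.453, so reliability = 0.7942.
Error variance = 232.258 − 184.453 = 47.8044; SEM = √47.8044 = 6.91.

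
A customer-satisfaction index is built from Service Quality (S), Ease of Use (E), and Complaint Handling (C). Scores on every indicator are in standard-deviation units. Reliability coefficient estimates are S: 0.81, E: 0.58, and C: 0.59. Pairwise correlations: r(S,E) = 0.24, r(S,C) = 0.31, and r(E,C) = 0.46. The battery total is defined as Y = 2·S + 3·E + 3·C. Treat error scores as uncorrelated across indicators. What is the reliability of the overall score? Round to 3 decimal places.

Var(Y) = 2² + 3² + 3² + 2·[6·0.24 + 6·0.31 + 9·0.46] = 22 + 14.88 = 36.88.
Because errors are independent across components, Cov(Tᵢ,Tⱼ) = Cov(Xᵢ,Xⱼ); the off-diagonal part of the true-score variance is the same as above.
True-score variance = [2²·0.81 + 3²·0.58 + 3²·0.59] + 14.88 = 13.77 + 14.88 = 28.65.
Reliability = 28.65 / 36.88 = 0.777.

0.777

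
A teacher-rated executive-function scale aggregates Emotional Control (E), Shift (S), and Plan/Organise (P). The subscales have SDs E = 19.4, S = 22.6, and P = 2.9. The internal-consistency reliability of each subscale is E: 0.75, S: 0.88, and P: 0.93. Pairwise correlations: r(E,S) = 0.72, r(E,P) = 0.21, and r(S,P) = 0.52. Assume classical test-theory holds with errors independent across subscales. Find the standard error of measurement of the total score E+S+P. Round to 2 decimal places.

Var(total) = 895.53 + 723.144 = 1618.67.
True-score variance = 739.56 + 723.144 = 1462.7, so reliability = 0.9036.
Error variance = 1618.67 − 1462.7 = 155.97; SEM = √155.97 = 12.49.

12.49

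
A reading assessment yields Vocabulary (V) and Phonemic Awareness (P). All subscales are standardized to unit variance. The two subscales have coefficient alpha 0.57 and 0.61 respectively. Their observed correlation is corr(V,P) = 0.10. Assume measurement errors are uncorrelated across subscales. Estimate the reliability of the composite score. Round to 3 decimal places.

Var(V+P) = 2 + 2·[0.10] = 2 + 0.2 = 2.2.
Because errors are independent across components, Cov(Tᵢ,Tⱼ) = Cov(Xᵢ,Xⱼ); the off-diagonal part of the true-score variance is the same as above.
True-score variance = [0.57 + 0.61] + 0.2 = 1.18 + 0.2 = 1.38.
Reliability = 1.38 / 2.2 = 0.627.

0.627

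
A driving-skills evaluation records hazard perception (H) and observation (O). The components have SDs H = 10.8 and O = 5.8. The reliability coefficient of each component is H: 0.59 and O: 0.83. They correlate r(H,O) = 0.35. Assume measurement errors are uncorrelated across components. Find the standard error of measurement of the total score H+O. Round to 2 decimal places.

7.32

Var(total) = 150.28 + 43.848 = 194.128.
True-score variance = 96.7388 + 43.848 = 140.587, so reliability = 0.7242.
Error variance = 194.128 − 140.587 = 53.5412; SEM = √53.5412 = 7.32.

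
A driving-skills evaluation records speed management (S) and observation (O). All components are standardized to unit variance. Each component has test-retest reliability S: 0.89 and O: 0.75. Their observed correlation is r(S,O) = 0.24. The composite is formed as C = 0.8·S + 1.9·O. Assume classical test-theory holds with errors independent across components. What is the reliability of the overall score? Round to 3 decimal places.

0.805

Var(C) = 0.8² + 1.9² + 2·[1.52·0.24] = 4.25 + 0.7296 = 4.9796.
Because errors are independent across components, Cov(Tᵢ,Tⱼ) = Cov(Xᵢ,Xⱼ); the off-diagonal part of the true-score variance is the same as above.
True-score variance = [0.8²·0.89 + 1.9²·0.75] + 0.7296 = 3.2771 + 0.7296 = 4.0067.
Reliability = 4.0067 / 4.9796 = 0.805.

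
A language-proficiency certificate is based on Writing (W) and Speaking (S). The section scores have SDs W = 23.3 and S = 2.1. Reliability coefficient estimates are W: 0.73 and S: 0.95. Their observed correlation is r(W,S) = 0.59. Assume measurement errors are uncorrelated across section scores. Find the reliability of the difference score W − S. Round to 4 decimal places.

Var(W−S) = 23.3² + 2.1² − 2·23.3·2.1·0.59 = 547.3 − 57.7374 = 489.563.
With uncorrelated errors the cross-covariances are all true-score covariance, so they carry over unchanged; only the diagonal terms shrink to ρᵢσᵢ².
True-score variance = [23.3²·0.73 + 2.1²·0.95] − 57.7374 = 400.499 − 57.7374 = 342.762.
Reliability = 342.762 / 489.563 = 0.7001.

0.7001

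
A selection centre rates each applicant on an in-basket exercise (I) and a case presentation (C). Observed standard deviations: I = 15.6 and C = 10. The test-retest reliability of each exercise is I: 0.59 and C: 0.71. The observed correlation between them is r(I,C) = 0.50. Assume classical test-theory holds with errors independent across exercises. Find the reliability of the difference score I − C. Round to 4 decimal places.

Var(I−C) = 15.6² + 10² − 2·15.6·10·0.50 = 343.36 − 156 = 187.36.
Because errors are independent across components, Cov(Tᵢ,Tⱼ) = Cov(Xᵢ,Xⱼ); the off-diagonal part of the true-score variance is the same as above.
True-score variance = [15.6²·0.59 + 10²·0.71] − 156 = 214.582 − 156 = 58.5824.
Reliability = 58.5824 / 187.36 = 0.3127.

0.3127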